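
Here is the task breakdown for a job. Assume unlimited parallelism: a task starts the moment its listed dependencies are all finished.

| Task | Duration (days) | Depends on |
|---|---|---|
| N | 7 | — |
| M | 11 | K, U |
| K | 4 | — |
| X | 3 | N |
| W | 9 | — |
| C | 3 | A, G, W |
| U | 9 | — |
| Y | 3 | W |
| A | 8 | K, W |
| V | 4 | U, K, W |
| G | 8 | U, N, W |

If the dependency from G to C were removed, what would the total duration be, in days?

20

Before: longest chain W→A→C = 9+8+3 = 20, finish 20.
Dropping G→C doesn't change C's earliest start (17); another predecessor still binds.
After: W→A→C = 9+8+3 = 20 → 20 days.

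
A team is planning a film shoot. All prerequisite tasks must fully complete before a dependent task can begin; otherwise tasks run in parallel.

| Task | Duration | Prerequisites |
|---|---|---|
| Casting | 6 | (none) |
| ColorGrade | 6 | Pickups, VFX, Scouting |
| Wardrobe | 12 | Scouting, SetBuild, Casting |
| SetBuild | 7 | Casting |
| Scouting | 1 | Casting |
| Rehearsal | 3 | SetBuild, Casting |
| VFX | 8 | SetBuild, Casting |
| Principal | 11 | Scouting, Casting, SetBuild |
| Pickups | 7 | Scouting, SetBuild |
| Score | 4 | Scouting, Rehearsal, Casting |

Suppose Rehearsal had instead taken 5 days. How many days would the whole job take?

Baseline: Casting→SetBuild→VFX→ColorGrade = 6+7+8+6 = 27 → 27 days.
Rehearsal is off the critical path — its longest chain is 20 days, giving 7 of slack.
That remains the longest chain; total 27 days.

27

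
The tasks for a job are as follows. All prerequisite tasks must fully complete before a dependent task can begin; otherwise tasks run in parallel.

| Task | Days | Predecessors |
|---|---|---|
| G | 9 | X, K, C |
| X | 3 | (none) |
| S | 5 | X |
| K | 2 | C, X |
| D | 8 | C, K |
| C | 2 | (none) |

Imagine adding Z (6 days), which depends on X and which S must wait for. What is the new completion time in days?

14

Originally the project takes 14 days.
With Z inserted, S now waits for max(X, Z).
New critical path: X→Z→S = 3+6+5 = 14 ⇒ 14 days.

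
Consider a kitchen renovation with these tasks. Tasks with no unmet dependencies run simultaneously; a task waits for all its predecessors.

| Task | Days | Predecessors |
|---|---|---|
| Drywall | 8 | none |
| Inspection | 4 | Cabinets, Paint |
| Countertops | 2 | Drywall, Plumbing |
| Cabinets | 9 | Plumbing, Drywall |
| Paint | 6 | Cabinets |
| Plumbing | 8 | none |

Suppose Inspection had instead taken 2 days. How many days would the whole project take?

25

Baseline: Plumbing→Cabinets→Paint→Inspection = 8+9+6+4 = 27 → 27 days.
Inspection lies on that path, so at 2 days the path becomes 25 days.
The critical path is still Plumbing→Cabinets→Paint→Inspection; finish is now 25 days.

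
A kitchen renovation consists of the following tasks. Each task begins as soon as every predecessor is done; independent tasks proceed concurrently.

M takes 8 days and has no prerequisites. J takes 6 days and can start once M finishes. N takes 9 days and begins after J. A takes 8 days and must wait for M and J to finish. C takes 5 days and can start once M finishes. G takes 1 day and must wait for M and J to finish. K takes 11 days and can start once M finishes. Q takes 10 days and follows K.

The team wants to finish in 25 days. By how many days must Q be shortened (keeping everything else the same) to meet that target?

4

Current finish: 29 days; target: 25.
Q is on every critical path, so each day cut from Q cuts the finish by one (this holds down to a finish of 23).
Need 29 − 25 = 4 days off Q → Q becomes 6 days, finish becomes 25.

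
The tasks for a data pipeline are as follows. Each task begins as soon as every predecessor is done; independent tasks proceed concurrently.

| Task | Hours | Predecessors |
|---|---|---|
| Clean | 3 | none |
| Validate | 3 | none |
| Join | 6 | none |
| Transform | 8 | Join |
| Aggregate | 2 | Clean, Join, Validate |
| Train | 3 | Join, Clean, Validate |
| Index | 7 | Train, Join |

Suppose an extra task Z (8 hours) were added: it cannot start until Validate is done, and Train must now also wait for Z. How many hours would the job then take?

Originally the job takes 16 hours.
With Z inserted, Train now waits for max(Join, Clean, Validate, Z).
New critical path: Validate→Z→Train→Index = 3+8+3+7 = 21 ⇒ 21 hours.

21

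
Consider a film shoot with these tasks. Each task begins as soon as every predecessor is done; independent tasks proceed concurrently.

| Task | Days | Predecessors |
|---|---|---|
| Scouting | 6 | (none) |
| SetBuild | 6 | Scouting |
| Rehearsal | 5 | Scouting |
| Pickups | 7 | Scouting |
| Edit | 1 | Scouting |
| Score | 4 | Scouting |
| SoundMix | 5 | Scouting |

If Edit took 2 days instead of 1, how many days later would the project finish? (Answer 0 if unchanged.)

0

As given, the longest chain is Scouting→Pickups = 6+7 = 13, so the finish is 13 days.
Edit is off the critical path — its longest chain is 7 days, giving 6 of slack.
No other chain overtakes it, so the finish is 13 days.
Change in finish: 13 − 13 = +0 days.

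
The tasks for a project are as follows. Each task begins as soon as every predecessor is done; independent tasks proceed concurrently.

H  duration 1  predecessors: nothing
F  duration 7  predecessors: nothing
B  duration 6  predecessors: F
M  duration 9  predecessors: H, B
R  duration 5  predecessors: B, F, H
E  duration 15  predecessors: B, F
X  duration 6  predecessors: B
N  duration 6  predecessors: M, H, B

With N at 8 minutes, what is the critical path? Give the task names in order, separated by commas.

Actual critical path: F→B→M→N = 7+6+9+6 = 28 ⇒ 28 minutes.
Since N is critical, the +2 change carries straight to that chain (now 30 minutes).
No other chain overtakes it, so the finish is 30 minutes.

F, B, M, N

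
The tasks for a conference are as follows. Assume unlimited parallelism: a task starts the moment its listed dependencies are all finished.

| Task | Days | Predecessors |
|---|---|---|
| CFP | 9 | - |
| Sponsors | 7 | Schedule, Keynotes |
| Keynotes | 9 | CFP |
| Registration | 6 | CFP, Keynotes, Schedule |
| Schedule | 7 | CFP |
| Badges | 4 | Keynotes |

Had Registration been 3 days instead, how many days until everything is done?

25

Critical path before the change: CFP→Keynotes→Sponsors = 9+9+7 = 25 giving 25 days.
The longest path through Registration is only 24 days, so Registration has float 1.
That remains the longest chain; total 25 days.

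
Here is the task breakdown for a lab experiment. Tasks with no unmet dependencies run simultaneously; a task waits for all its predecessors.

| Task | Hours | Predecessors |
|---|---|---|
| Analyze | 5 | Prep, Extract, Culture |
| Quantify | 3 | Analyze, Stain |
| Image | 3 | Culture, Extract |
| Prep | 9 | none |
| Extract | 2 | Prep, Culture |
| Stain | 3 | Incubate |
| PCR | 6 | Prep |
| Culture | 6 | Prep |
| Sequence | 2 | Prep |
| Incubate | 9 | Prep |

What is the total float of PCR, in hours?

10

Critical path: Prep→Culture→Extract→Analyze→Quantify = 9+6+2+5+3 = 25, so the finish is 25 hours.
The longest chain containing PCR totals 15 hours.
Slack of PCR = 19 − 9 = 10 hours.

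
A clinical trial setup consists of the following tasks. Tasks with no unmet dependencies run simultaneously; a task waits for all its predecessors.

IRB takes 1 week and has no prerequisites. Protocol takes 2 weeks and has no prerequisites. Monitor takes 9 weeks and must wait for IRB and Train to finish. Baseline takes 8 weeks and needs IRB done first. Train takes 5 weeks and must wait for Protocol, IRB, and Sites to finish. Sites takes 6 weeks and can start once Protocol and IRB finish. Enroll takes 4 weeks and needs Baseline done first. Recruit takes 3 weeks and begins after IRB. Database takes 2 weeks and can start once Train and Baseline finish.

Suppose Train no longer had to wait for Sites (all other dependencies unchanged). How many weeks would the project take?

16

Before: longest chain Protocol→Sites→Train→Monitor = 2+6+5+9 = 22, finish 22.
Without Sites→Train, Train's earliest start moves from 8 to 2.
The longest chain is now Protocol→Train→Monitor = 2+5+9 = 16, so the project takes 16 weeks.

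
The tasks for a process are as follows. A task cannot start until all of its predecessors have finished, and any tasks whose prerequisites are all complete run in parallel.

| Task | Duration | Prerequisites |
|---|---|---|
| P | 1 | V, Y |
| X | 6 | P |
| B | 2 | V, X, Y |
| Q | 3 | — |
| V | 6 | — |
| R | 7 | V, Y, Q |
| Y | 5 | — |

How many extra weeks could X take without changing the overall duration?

0

Critical path: V→P→X→B = 6+1+6+2 = 15, so the finish is 15 weeks.
X finishes as early as 13 and must finish by 13.
Slack of X = 7 − 7 = 0 weeks.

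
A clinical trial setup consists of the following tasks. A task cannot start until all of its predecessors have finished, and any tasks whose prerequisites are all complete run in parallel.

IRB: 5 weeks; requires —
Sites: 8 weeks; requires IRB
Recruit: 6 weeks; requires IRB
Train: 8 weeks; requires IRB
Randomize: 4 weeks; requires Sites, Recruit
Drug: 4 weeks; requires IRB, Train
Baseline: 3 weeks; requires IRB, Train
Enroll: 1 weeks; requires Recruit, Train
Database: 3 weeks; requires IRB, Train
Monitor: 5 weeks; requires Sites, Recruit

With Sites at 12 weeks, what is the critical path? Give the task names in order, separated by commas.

As given, the longest chain is IRB→Sites→Monitor = 5+8+5 = 18, so the finish is 18 weeks.
Sites lies on that path, so at 12 weeks the path becomes 22 weeks.
No other chain overtakes it, so the finish is 22 weeks.

IRB, Sites, Monitor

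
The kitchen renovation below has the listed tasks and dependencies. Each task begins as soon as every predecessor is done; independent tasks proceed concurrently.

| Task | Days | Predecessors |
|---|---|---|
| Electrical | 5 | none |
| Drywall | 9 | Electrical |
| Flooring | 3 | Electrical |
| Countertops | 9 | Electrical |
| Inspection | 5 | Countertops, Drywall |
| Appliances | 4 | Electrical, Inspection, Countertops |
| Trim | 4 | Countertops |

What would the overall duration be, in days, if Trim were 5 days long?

As given, the longest chain is Electrical→Drywall→Inspection→Appliances = 5+9+5+4 = 23, so the finish is 23 days.
Trim is off the critical path — its longest chain is 18 days, giving 5 of slack.
The critical path is still Electrical→Drywall→Inspection→Appliances; finish is now 23 days.

23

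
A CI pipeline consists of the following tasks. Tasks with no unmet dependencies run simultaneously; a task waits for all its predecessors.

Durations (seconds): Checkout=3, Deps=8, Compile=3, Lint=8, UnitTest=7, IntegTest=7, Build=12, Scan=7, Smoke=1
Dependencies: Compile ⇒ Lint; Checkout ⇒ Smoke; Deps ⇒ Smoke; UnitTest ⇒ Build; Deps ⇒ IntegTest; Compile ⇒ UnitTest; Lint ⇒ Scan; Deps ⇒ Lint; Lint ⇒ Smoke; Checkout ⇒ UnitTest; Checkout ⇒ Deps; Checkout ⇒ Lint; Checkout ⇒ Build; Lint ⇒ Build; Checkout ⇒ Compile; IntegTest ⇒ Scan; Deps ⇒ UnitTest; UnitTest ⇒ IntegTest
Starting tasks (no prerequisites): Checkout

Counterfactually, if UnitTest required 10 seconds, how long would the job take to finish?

35

Baseline: Checkout→Deps→UnitTest→IntegTest→Scan = 3+8+7+7+7 = 32 → 32 seconds.
UnitTest is on the critical path; changing it to 10 makes that path 35 seconds.
The critical path is still Checkout→Deps→UnitTest→IntegTest→Scan; finish is now 35 seconds.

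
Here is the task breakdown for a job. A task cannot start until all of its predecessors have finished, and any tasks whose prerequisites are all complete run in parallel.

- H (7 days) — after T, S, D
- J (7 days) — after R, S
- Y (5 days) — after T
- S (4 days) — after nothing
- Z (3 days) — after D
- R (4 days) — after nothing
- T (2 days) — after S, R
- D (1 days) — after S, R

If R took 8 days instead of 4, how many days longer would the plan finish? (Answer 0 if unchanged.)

Actual critical path: R→T→H = 4+2+7 = 13 ⇒ 13 days.
R lies on that path, so at 8 days the path becomes 17 days.
That remains the longest chain; total 17 days.
Change in finish: 17 − 13 = +4 days.

4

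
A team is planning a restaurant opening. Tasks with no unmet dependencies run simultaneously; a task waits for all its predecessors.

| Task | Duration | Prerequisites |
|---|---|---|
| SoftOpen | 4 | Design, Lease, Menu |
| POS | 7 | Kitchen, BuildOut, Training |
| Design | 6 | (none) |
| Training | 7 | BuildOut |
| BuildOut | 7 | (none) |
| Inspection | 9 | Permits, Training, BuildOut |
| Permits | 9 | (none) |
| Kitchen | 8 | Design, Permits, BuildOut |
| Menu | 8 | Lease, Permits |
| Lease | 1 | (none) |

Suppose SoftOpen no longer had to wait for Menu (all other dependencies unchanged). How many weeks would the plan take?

Before: longest chain Permits→Kitchen→POS = 9+8+7 = 24, finish 24.
Without Menu→SoftOpen, SoftOpen's earliest start moves from 17 to 6.
New critical path: Permits→Kitchen→POS = 9+8+7 = 24 ⇒ 24 weeks.

24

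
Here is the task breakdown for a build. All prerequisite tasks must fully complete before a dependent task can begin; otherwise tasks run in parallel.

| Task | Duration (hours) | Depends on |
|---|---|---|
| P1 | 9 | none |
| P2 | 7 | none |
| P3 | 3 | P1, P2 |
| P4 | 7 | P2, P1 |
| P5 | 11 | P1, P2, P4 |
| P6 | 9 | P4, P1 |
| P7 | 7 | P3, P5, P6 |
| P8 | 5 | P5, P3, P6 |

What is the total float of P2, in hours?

2

Critical path: P1→P4→P5→P7 = 9+7+11+7 = 34, so the finish is 34 hours.
P2 finishes as early as 7 and must finish by 9.
Float = 34 − 32 = 2.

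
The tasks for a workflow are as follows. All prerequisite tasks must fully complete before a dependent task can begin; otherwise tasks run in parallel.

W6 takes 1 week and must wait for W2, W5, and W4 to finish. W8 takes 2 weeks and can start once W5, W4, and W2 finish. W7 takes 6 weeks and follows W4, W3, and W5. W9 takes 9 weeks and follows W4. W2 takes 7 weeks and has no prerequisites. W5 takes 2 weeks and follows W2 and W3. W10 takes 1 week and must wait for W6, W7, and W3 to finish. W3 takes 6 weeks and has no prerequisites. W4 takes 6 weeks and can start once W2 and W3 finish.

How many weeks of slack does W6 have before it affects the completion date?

7

The longest chain is W2→W4→W9 = 7+6+9 = 22; overall finish 22 weeks.
W6 finishes as early as 14 and must finish by 21.
Float = 22 − 15 = 7.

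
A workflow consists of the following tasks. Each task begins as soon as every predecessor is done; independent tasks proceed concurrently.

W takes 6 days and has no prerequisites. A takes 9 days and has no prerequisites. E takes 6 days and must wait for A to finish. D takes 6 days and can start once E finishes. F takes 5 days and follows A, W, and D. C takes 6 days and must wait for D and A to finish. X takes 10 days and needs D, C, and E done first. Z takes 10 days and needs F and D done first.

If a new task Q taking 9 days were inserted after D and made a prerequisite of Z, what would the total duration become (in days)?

Originally the project takes 37 days.
With Q inserted, Z now waits for max(F, D, Q).
New critical path: A→E→D→Q→Z = 9+6+6+9+10 = 40 ⇒ 40 days.

40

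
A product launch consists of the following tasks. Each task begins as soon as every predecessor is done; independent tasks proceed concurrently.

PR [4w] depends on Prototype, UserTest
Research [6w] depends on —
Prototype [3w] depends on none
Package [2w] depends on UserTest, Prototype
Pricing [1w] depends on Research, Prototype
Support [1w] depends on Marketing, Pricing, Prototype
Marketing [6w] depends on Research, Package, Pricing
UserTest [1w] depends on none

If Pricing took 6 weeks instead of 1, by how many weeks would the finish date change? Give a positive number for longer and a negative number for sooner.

5

Actual critical path: Research→Pricing→Marketing→Support = 6+1+6+1 = 14 ⇒ 14 weeks.
Pricing lies on that path, so at 6 weeks the path becomes 19 weeks.
That remains the longest chain; total 19 weeks.
Change in finish: 19 − 14 = +5 weeks.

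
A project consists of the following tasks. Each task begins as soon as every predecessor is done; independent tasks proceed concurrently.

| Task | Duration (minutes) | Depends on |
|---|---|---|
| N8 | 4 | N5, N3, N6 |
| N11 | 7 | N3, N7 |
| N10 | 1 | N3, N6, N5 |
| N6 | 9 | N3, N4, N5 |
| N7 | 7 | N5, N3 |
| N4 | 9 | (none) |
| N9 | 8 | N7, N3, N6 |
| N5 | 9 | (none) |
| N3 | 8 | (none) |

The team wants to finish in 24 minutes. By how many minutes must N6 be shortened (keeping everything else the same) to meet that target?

2

Current finish: 26 minutes; target: 24.
N6 is on every critical path, so each minute cut from N6 cuts the finish by one (this holds down to a finish of 24).
Need 26 − 24 = 2 minutes off N6 → N6 becomes 7 minutes, finish becomes 24.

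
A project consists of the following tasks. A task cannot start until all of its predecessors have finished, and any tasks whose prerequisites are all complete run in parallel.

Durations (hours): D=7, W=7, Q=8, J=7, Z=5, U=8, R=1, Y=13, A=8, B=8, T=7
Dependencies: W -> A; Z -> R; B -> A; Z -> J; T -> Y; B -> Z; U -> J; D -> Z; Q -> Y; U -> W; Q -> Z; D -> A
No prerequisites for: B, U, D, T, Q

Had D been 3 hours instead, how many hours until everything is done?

23

Critical path before the change: U→W→A = 8+7+8 = 23 giving 23 hours.
D has 4 hours of float (longest path through it is 19).
The critical path is still U→W→A; finish is now 23 hours.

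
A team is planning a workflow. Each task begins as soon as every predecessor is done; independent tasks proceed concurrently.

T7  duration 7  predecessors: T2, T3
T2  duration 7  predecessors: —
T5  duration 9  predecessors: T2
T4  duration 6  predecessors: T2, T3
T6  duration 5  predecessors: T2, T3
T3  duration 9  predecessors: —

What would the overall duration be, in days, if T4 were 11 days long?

20

The binding path is T2→T5 = 7+9 = 16; finish at 16 days.
T4 is off the critical path — its longest chain is 15 days, giving 1 of slack.
The binding chain switches to T3→T4 = 9+11 = 20; finish 20 days.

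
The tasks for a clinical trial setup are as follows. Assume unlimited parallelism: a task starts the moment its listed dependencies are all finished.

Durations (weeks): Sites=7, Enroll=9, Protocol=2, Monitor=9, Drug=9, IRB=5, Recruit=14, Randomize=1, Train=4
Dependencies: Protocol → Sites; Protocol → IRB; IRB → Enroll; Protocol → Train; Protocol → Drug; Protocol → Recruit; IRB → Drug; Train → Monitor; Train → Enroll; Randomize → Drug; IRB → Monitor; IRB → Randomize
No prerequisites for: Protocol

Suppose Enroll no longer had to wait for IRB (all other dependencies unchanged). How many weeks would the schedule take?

17

Before: longest chain Protocol→IRB→Randomize→Drug = 2+5+1+9 = 17, finish 17.
Without IRB→Enroll, Enroll's earliest start moves from 7 to 6.
After: Protocol→IRB→Randomize→Drug = 2+5+1+9 = 17 → 17 weeks.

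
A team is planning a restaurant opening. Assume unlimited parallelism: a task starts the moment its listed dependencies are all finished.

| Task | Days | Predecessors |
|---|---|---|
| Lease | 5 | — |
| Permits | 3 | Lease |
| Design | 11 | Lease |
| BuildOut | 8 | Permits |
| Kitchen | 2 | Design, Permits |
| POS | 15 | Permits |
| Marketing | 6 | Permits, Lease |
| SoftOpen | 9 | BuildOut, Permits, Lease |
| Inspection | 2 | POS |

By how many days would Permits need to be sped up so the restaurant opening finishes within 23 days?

2

Current finish: 25 days; target: 23.
Permits is on every critical path, so each day cut from Permits cuts the finish by one (this holds down to a finish of 23).
Need 25 − 23 = 2 days off Permits → Permits becomes 1 day, finish becomes 23.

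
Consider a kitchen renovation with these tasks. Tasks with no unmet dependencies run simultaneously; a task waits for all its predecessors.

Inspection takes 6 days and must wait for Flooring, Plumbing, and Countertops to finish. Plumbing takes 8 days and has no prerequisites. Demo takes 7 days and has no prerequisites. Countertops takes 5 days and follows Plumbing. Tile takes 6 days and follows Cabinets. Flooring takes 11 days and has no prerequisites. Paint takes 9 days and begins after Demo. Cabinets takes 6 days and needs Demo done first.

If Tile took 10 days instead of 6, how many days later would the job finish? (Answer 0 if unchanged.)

Baseline: Demo→Cabinets→Tile = 7+6+6 = 19 → 19 days.
Tile is on the critical path; changing it to 10 makes that path 23 days.
That remains the longest chain; total 23 days.
Change in finish: 23 − 19 = +4 days.

4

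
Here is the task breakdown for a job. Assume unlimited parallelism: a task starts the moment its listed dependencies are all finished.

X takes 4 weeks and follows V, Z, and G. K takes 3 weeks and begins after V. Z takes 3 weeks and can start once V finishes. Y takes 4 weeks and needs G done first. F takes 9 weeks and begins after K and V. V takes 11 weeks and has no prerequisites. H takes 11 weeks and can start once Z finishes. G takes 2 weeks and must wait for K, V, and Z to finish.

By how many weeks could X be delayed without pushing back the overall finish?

5

Critical path: V→Z→H = 11+3+11 = 25, so the finish is 25 weeks.
The longest chain containing X totals 20 weeks.
Float = 25 − 20 = 5.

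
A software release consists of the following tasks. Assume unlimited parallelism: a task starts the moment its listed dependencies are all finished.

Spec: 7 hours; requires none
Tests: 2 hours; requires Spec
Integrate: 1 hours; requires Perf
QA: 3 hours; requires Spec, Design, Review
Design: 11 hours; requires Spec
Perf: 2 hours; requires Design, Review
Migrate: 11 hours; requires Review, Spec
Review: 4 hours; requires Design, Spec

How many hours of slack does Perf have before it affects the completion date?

8

Spec→Design→Review→Migrate = 7+11+4+11 = 33 sets the makespan at 33 hours.
Longest path through Perf: 25 hours (earliest finish 24, latest finish 32).
So Perf can slip 32 − 24 = 8 hours.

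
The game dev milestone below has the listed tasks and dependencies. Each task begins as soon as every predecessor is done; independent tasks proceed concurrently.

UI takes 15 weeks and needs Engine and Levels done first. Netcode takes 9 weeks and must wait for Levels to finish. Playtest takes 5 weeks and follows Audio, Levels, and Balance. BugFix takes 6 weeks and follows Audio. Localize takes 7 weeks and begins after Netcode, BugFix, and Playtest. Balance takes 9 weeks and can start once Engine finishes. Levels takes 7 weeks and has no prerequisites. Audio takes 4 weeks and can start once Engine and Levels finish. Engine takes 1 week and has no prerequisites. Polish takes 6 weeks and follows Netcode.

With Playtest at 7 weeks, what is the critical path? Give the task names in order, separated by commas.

Levels, Audio, Playtest, Localize

As given, the longest chain is Levels→Audio→BugFix→Localize = 7+4+6+7 = 24, so the finish is 24 weeks.
Playtest is off the critical path — its longest chain is 23 weeks, giving 1 of slack.
The binding chain switches to Levels→Audio→Playtest→Localize = 7+4+7+7 = 25; finish 25 weeks.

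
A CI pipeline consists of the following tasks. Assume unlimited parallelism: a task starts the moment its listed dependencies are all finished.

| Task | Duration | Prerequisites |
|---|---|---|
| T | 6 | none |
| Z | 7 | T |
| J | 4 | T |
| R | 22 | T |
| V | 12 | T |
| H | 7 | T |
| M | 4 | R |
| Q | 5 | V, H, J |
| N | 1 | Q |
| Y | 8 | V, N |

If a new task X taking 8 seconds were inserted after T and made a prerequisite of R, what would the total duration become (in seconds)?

40

Originally the project takes 32 seconds.
With X inserted, R now waits for max(T, X).
New critical path: T→X→R→M = 6+8+22+4 = 40 ⇒ 40 seconds.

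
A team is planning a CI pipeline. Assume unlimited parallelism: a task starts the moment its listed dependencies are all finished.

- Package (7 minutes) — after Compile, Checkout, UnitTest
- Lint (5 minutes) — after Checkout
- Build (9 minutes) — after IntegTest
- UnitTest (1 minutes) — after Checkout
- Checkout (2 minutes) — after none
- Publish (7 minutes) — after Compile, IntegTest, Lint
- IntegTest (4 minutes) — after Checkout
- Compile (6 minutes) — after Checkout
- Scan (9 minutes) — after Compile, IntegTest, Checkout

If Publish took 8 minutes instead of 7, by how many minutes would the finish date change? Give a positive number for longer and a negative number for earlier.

Baseline: Checkout→Compile→Scan = 2+6+9 = 17 → 17 minutes.
Publish has 2 minutes of float (longest path through it is 15).
No other chain overtakes it, so the finish is 17 minutes.
Change in finish: 17 − 17 = +0 minutes.

0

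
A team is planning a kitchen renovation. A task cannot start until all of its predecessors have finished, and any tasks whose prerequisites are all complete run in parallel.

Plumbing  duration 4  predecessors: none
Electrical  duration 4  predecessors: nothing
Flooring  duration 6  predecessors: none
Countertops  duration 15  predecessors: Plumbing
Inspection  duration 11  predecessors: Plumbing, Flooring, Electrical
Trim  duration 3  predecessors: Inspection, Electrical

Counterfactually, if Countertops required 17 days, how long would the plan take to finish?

21

As given, the longest chain is Flooring→Inspection→Trim = 6+11+3 = 20, so the finish is 20 days.
Countertops has 1 day of float (longest path through it is 19).
The binding chain switches to Plumbing→Countertops = 4+17 = 21; finish 21 days.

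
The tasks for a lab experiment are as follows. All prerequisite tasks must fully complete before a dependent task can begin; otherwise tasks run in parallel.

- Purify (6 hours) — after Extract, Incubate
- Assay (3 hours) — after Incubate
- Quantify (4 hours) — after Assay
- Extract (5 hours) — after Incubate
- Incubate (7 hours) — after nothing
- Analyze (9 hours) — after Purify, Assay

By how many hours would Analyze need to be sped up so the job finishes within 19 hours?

8

Current finish: 27 hours; target: 19.
Analyze is on every critical path, so each hour cut from Analyze cuts the finish by one (this holds down to a finish of 19).
Need 27 − 19 = 8 hours off Analyze → Analyze becomes 1 hour, finish becomes 19.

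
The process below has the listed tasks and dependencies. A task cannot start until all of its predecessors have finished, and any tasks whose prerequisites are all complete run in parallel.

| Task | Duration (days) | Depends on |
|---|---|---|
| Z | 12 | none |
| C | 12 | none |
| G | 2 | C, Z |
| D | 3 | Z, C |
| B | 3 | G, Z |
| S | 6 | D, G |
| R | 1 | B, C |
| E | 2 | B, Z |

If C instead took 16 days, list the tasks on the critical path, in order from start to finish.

C, D, S

Critical path before the change: C→D→S = 12+3+6 = 21 giving 21 days.
C lies on that path, so at 16 days the path becomes 25 days.
That remains the longest chain; total 25 days.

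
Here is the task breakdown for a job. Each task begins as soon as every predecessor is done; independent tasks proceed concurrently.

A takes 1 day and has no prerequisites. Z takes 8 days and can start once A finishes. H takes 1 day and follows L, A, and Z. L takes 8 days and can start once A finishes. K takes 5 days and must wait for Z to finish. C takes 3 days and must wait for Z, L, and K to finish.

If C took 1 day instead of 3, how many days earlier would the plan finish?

The binding path is A→Z→K→C = 1+8+5+3 = 17; finish at 17 days.
C is on the critical path; changing it to 1 makes that path 15 days.
The critical path is still A→Z→K→C; finish is now 15 days.
Change in finish: 15 − 17 = -2 days.

2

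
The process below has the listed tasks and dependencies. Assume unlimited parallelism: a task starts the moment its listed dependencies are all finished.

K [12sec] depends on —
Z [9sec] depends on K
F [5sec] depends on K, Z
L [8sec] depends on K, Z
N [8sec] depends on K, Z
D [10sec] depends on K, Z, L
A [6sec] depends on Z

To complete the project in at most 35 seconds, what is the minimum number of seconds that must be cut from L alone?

Current finish: 39 seconds; target: 35.
L is on every critical path, so each second cut from L cuts the finish by one (this holds down to a finish of 32).
Need 39 − 35 = 4 seconds off L → L becomes 4 seconds, finish becomes 35.

4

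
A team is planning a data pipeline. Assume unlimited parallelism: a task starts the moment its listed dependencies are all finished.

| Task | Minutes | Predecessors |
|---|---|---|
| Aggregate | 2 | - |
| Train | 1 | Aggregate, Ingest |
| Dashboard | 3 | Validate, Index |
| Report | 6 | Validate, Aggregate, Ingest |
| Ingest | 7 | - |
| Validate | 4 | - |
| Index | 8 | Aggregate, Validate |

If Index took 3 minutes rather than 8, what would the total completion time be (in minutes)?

13

Actual critical path: Validate→Index→Dashboard = 4+8+3 = 15 ⇒ 15 minutes.
Index lies on that path, so at 3 minutes the path becomes 10 minutes.
The binding chain switches to Ingest→Report = 7+6 = 13; finish 13 minutes.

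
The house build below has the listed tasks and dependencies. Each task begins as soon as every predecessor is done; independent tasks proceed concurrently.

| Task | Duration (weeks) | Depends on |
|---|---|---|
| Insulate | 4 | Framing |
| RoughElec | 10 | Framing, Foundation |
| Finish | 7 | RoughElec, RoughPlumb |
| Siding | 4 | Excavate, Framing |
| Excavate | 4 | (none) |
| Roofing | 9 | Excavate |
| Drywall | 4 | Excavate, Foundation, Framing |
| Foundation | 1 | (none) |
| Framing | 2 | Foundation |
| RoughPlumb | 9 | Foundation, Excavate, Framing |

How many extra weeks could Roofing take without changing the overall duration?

The longest chain is Excavate→RoughPlumb→Finish = 4+9+7 = 20; overall finish 20 weeks.
The longest chain containing Roofing totals 13 weeks.
Slack of Roofing = 11 − 4 = 7 weeks.

7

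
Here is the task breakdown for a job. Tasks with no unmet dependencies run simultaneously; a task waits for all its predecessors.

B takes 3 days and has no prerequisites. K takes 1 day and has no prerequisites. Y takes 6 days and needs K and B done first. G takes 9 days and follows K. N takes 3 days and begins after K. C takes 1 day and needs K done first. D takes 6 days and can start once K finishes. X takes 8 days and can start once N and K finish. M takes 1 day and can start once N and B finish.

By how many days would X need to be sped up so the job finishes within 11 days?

Current finish: 12 days; target: 11.
X is on every critical path, so each day cut from X cuts the finish by one (this holds down to a finish of 10).
Need 12 − 11 = 1 day off X → X becomes 7 days, finish becomes 11.

1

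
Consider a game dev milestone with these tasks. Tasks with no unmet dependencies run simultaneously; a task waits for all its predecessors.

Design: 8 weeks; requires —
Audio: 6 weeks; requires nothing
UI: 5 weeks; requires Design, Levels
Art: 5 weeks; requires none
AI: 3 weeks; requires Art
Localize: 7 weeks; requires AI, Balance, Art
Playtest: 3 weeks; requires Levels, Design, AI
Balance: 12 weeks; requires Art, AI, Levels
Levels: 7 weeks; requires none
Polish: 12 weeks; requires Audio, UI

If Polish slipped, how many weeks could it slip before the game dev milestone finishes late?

2

The longest chain is Art→AI→Balance→Localize = 5+3+12+7 = 27; overall finish 27 weeks.
The longest chain containing Polish totals 25 weeks.
Slack of Polish = 15 − 13 = 2 weeks.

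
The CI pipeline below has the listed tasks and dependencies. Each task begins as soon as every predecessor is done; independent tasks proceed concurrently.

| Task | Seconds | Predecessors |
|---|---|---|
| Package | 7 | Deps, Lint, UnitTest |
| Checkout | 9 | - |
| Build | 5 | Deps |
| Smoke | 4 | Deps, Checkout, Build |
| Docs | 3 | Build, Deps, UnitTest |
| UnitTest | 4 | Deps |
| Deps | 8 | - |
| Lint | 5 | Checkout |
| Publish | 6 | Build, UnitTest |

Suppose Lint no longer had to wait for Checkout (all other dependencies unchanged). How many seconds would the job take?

19

Before: longest chain Checkout→Lint→Package = 9+5+7 = 21, finish 21.
Without Checkout→Lint, Lint's earliest start moves from 9 to 0.
After: Deps→UnitTest→Package = 8+4+7 = 19 → 19 seconds.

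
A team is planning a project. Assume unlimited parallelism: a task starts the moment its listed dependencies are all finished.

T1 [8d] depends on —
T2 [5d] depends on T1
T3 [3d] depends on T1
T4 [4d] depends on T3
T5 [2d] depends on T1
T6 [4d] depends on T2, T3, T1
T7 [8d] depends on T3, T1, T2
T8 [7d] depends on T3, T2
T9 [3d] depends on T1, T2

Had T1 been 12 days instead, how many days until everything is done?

The binding path is T1→T2→T7 = 8+5+8 = 21; finish at 21 days.
T1 lies on that path, so at 12 days the path becomes 25 days.
No other chain overtakes it, so the finish is 25 days.

25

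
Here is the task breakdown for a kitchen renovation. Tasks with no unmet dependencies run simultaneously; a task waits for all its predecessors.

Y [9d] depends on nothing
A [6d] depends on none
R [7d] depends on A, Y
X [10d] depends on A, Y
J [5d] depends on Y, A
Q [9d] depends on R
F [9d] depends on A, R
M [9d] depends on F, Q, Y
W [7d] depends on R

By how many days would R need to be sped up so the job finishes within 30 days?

Current finish: 34 days; target: 30.
R is on every critical path, so each day cut from R cuts the finish by one (this holds down to a finish of 28).
Need 34 − 30 = 4 days off R → R becomes 3 days, finish becomes 30.

4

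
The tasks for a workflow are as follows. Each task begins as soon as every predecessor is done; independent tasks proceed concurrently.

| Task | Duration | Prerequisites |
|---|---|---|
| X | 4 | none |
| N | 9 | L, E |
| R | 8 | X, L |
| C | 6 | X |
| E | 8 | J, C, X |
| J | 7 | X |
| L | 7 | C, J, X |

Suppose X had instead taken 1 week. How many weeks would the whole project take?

Actual critical path: X→J→E→N = 4+7+8+9 = 28 ⇒ 28 weeks.
Since X is critical, the -3 change carries straight to that chain (now 25 weeks).
No other chain overtakes it, so the finish is 25 weeks.

25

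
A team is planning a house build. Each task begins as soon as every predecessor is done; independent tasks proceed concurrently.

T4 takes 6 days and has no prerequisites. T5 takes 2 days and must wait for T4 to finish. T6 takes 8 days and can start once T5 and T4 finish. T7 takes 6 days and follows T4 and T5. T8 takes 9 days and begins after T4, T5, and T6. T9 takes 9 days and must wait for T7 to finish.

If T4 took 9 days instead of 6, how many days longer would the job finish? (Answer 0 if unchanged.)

Baseline: T4→T5→T6→T8 = 6+2+8+9 = 25 → 25 days.
T4 lies on that path, so at 9 days the path becomes 28 days.
The critical path is still T4→T5→T6→T8; finish is now 28 days.
Change in finish: 28 − 25 = +3 days.

3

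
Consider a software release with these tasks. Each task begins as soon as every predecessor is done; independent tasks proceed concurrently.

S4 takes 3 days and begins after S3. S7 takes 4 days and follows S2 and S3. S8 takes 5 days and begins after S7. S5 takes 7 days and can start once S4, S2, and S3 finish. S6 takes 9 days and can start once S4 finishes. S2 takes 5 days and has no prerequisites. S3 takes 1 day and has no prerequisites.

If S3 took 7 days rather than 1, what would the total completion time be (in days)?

19

Actual critical path: S2→S7→S8 = 5+4+5 = 14 ⇒ 14 days.
S3 is off the critical path — its longest chain is 13 days, giving 1 of slack.
Now S3→S4→S6 = 7+3+9 = 19 is longest, so the finish becomes 19 days.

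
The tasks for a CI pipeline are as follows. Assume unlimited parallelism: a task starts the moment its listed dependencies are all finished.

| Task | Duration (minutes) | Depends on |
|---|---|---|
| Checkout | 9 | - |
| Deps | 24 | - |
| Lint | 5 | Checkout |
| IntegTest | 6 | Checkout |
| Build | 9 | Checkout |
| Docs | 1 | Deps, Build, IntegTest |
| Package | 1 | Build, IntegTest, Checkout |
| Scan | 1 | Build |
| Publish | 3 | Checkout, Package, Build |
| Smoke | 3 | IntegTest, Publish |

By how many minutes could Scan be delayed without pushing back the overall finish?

6

Critical path: Checkout→Build→Package→Publish→Smoke = 9+9+1+3+3 = 25, so the finish is 25 minutes.
Longest path through Scan: 19 minutes (earliest finish 19, latest finish 25).
Float = 25 − 19 = 6.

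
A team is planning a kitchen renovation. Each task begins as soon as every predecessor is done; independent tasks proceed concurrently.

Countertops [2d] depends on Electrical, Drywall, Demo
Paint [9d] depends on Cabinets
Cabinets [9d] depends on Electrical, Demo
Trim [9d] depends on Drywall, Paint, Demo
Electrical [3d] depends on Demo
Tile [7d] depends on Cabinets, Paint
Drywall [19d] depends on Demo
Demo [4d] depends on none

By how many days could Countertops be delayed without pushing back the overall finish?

9

Critical path: Demo→Electrical→Cabinets→Paint→Trim = 4+3+9+9+9 = 34, so the finish is 34 days.
Longest path through Countertops: 25 days (earliest finish 25, latest finish 34).
Float = 34 − 25 = 9.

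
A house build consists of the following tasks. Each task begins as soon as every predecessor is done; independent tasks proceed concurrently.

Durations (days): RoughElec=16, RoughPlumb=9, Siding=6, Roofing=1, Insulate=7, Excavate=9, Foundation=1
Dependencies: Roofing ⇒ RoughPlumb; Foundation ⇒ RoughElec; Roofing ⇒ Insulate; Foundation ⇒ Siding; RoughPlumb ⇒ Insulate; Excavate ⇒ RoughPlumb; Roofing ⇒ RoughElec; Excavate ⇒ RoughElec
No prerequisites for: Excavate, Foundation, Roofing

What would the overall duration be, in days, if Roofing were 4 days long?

25

Baseline: Excavate→RoughPlumb→Insulate = 9+9+7 = 25 → 25 days.
Roofing has 8 days of float (longest path through it is 17).
The critical path is still Excavate→RoughPlumb→Insulate; finish is now 25 days.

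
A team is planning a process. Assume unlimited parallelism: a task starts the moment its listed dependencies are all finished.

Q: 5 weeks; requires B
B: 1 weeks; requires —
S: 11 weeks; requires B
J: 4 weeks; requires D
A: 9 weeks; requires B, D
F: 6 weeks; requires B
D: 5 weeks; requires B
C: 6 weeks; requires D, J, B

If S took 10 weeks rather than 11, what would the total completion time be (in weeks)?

Actual critical path: B→D→J→C = 1+5+4+6 = 16 ⇒ 16 weeks.
The longest path through S is only 12 weeks, so S has float 4.
No other chain overtakes it, so the finish is 16 weeks.

16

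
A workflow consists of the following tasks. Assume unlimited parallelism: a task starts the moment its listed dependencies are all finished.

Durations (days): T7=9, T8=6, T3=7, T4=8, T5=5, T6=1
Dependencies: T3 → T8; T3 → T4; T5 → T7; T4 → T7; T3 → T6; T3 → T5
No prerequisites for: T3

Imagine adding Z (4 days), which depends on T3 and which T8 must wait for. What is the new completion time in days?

24

Originally the project takes 24 days.
With Z inserted, T8 now waits for max(T3, Z).
New critical path: T3→T4→T7 = 7+8+9 = 24 ⇒ 24 days.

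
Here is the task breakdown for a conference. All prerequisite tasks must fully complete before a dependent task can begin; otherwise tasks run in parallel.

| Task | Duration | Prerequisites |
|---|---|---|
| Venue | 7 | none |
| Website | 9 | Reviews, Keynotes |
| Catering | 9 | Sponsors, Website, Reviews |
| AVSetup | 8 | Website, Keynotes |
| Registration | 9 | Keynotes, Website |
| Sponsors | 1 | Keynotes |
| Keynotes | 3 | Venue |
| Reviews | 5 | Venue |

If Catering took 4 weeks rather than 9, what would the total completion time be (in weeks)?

Baseline: Venue→Reviews→Website→Catering = 7+5+9+9 = 30 → 30 weeks.
Catering lies on that path, so at 4 weeks the path becomes 25 weeks.
Now Venue→Reviews→Website→Registration = 7+5+9+9 = 30 is longest, so the finish becomes 30 weeks.

30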